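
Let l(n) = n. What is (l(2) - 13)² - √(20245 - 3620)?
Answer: 121 - 5*√665 ≈ -7.9380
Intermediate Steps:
(l(2) - 13)² - √(20245 - 3620) = (2 - 13)² - √(20245 - 3620) = (-11)² - √16625 = 121 - 5*√665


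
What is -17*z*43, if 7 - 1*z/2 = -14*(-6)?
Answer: 112574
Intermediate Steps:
z = -154 (z = 14 - (-28)*(-6) = 14 - 2*84 = 14 - 168 = -154)
-17*z*43 = -17*(-154)*43 = 2618*43 = 112574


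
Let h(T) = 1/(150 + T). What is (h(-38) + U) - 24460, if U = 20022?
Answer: -497055/112 ≈ -4438.0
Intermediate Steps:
(h(-38) + U) - 24460 = (1/(150 - 38) + 20022) - 24460 = (1/112 + 20022) - 24460 = 2242465/112 - 24460 = -497055/112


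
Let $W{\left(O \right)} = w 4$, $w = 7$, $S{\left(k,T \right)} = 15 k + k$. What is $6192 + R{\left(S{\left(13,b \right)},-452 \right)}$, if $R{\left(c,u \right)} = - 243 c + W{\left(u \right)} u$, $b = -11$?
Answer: $-57008$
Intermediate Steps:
$S{\left(k,T \right)} = 16 k$
$W{\left(O \right)} = 28$ ($W{\left(O \right)} = 7 \cdot 4 = 28$)
$R{\left(c,u \right)} = - 243 c + 28 u$
$6192 + R{\left(S{\left(13,b \right)},-452 \right)} = 6192 + \left(- 243 \cdot 16 \cdot 13 + 28 \left(-452\right)\right) = 6192 - 63200 = -57008$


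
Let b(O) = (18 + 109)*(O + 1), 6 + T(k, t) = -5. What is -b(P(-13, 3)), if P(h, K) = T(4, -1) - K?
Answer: 1651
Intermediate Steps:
T(k, t) = -11 (T(k, t) = -6 - 5 = -11)
P(h, K) = -11 - K
b(O) = 127 + 127*O (b(O) = 127*(1 + O) = 127 + 127*O)
-b(P(-13, 3)) = -(127 + 127*(-11 - 1*3)) = -(127 + 127*(-11 - 3)) = -(127 + 127*(-14)) = -(127 - 1778) = -1*(-1651) = 1651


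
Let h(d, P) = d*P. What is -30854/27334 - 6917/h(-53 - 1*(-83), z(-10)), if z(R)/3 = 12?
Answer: -111195799/14760360 ≈ -7.5334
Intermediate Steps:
z(R) = 36 (z(R) = 3*12 = 36)
h(d, P) = P*d
-30854/27334 - 6917/h(-53 - 1*(-83), z(-10)) = -30854/27334 - 6917*1/(36*(-53 - 1*(-83))) = -30854*1/27334 - 6917*1/(36*(-53 + 83)) = -15427/13667 - 6917/(36*30) = -15427/13667 - 6917/1080 = -111195799/14760360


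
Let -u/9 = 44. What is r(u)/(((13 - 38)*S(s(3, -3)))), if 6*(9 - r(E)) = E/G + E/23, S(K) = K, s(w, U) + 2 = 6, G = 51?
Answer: -5147/39100 ≈ -0.13164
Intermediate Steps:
s(w, U) = 4 (s(w, U) = -2 + 6 = 4)
u = -396 (u = -9*44 = -396)
r(E) = 9 - 37*E/3519 (r(E) = 9 - (E/51 + E/23)/6 = 9 - 37*E/3519)
r(u)/(((13 - 38)*S(s(3, -3)))) = (9 - 37/3519*(-396))/(((13 - 38)*4)) = (9 + 1628/391)/((-25*4)) = (5147/391)/(-100) = (5147/391)*(-1/100) = -5147/39100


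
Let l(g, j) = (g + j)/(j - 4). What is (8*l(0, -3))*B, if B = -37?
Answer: -888/7 ≈ -126.86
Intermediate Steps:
l(g, j) = (g + j)/(-4 + j)
(8*l(0, -3))*B = (8*((0 - 3)/(-4 - 3)))*(-37) = (8*(-3/(-7)))*(-37) = (8*(-⅐*(-3)))*(-37) = (8*(3/7))*(-37) = (24/7)*(-37) = -888/7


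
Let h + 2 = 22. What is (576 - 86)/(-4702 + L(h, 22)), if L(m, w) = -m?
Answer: -245/2361 ≈ -0.10377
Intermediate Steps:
h = 20 (h = -2 + 22 = 20)
(576 - 86)/(-4702 + L(h, 22)) = (576 - 86)/(-4702 - 1*20) = 490/(-4702 - 20) = 490/(-4722) = 490*(-1/4722) = -245/2361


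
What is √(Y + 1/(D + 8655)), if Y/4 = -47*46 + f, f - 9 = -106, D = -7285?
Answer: I*√16959667030/1370 ≈ 95.058*I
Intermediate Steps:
f = -97 (f = 9 - 106 = -97)
Y = -9036 (Y = 4*(-47*46 - 97) = 4*(-2162 - 97) = 4*(-2259) = -9036)
√(Y + 1/(D + 8655)) = √(-9036 + 1/(-7285 + 8655)) = √(-9036 + 1/1370) = √(-12379319/1370) = I*√16959667030/1370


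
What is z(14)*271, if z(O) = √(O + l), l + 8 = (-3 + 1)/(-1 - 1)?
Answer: 271*√7 ≈ 717.00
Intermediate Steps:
l = -7 (l = -8 + (-3 + 1)/(-1 - 1) = -8 - 2/(-2) = -8 - 2*(-½) = -8 + 1 = -7)
z(O) = √(-7 + O) (z(O) = √(O - 7) = √(-7 + O))
z(14)*271 = √(-7 + 14)*271 = √7*271 = 271*√7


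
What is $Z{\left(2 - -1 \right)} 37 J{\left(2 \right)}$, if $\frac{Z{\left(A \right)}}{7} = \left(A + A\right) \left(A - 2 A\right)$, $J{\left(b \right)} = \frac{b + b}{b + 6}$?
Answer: $-2331$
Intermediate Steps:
$J{\left(b \right)} = \frac{2 b}{6 + b}$
$Z{\left(A \right)} = - 14 A^{2}$ ($Z{\left(A \right)} = 7 \left(A + A\right) \left(A - 2 A\right) = 7 \cdot 2 A \left(- A\right) = 7 \left(- 2 A^{2}\right) = - 14 A^{2}$)
$Z{\left(2 - -1 \right)} 37 J{\left(2 \right)} = - 14 \left(2 - -1\right)^{2} \cdot 37 \cdot 2 \cdot 2 \frac{1}{6 + 2} = - 14 \left(2 + 1\right)^{2} \cdot 37 \cdot 2 \cdot 2 \cdot \frac{1}{8} = - 14 \cdot 3^{2} \cdot 37 \cdot 2 \cdot 2 \cdot \frac{1}{8} = \left(-14\right) 9 \cdot 37 \cdot \frac{1}{2} = \left(-126\right) 37 \cdot \frac{1}{2} = \left(-4662\right) \frac{1}{2} = -2331$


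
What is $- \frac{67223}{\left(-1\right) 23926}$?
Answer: $\frac{67223}{23926} \approx 2.8096$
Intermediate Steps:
$- \frac{67223}{\left(-1\right) 23926} = - \frac{67223}{-23926} = \left(-67223\right) \left(- \frac{1}{23926}\right) = \frac{67223}{23926}$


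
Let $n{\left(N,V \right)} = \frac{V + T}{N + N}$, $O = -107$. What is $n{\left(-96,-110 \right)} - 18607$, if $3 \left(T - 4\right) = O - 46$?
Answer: $- \frac{3572387}{192} \approx -18606.0$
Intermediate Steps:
$T = -47$ ($T = 4 + \frac{-107 - 46}{3} = 4 + \frac{1}{3} \left(-153\right) = 4 - 51 = -47$)
$n{\left(N,V \right)} = \frac{-47 + V}{2 N}$ ($n{\left(N,V \right)} = \frac{V - 47}{N + N} = \frac{-47 + V}{2 N}$)
$n{\left(-96,-110 \right)} - 18607 = \frac{-47 - 110}{2 \left(-96\right)} - 18607 = \frac{1}{2} \left(- \frac{1}{96}\right) \left(-157\right) - 18607 = \frac{157}{192} - 18607 = - \frac{3572387}{192}$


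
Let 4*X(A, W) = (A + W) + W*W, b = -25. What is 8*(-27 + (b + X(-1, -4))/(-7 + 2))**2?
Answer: 203401/50 ≈ 4068.0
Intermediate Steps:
X(A, W) = A/4 + W/4 + W**2/4 (X(A, W) = ((A + W) + W*W)/4 = ((A + W) + W**2)/4 = (A + W + W**2)/4 = A/4 + W/4 + W**2/4)
8*(-27 + (b + X(-1, -4))/(-7 + 2))**2 = 8*(-27 + (-25 + ((1/4)*(-1) + (1/4)*(-4) + (1/4)*(-4)**2))/(-7 + 2))**2 = 8*(-27 + (-25 + (-1/4 - 1 + (1/4)*16))/(-5))**2 = 8*(-27 + (-25 + (-1/4 - 1 + 4))*(-1/5))**2 = 8*(-27 + (-25 + 11/4)*(-1/5))**2 = 8*(-27 - 89/4*(-1/5))**2 = 8*(-27 + 89/20)**2 = 8*(-451/20)**2 = 8*(203401/400) = 203401/50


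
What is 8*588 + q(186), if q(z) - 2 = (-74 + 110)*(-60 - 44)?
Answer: 962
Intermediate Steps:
q(z) = -3742 (q(z) = 2 + (-74 + 110)*(-60 - 44) = 2 + 36*(-104) = 2 - 3744 = -3742)
8*588 + q(186) = 8*588 - 3742 = 4704 - 3742 = 962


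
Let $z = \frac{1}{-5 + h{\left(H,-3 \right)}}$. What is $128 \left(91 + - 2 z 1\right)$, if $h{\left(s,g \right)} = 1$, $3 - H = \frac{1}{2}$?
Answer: $11712$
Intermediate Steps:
$H = \frac{5}{2}$ ($H = 3 - \frac{1}{2} = \frac{5}{2} \approx 2.5$)
$z = - \frac{1}{4}$ ($z = \frac{1}{-5 + 1} = \frac{1}{-4} = - \frac{1}{4} \approx -0.25$)
$128 \left(91 + - 2 z 1\right) = 128 \left(91 + \left(-2\right) \left(- \frac{1}{4}\right) 1\right) = 128 \left(91 + \frac{1}{2} \cdot 1\right) = 128 \left(91 + \frac{1}{2}\right) = 128 \cdot \frac{183}{2} = 11712$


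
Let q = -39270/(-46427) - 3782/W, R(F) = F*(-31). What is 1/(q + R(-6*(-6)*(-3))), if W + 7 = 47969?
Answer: 65492111/219317819417 ≈ 0.00029862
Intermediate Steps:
W = 47962 (W = -7 + 47969 = 47962)
R(F) = -31*F
q = 50231789/65492111 (q = -39270/(-46427) - 3782/47962 = -39270*(-1/46427) - 3782*1/47962 = 2310/2731 - 1891/23981 = 50231789/65492111 ≈ 0.76699)
1/(q + R(-6*(-6)*(-3))) = 1/(50231789/65492111 - 31*(-6*(-6))*(-3)) = 1/(50231789/65492111 - 1116*(-3)) = 1/(50231789/65492111 - 31*(-108)) = 1/(50231789/65492111 + 3348) = 1/(219317819417/65492111) = 65492111/219317819417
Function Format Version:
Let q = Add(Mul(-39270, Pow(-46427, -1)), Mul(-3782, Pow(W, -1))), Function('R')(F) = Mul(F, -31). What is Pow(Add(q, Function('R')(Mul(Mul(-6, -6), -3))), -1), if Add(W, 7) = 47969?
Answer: Rational(65492111, 219317819417) ≈ 0.00029862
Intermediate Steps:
W = 47962 (W = Add(-7, 47969) = 47962)
Function('R')(F) = Mul(-31, F)
q = Rational(50231789, 65492111) (q = Add(Mul(-39270, Pow(-46427, -1)), Mul(-3782, Pow(47962, -1))) = Add(Mul(-39270, Rational(-1, 46427)), Mul(-3782, Rational(1, 47962))) = Add(Rational(2310, 2731), Rational(-1891, 23981)) = Rational(50231789, 65492111) ≈ 0.76699)
Pow(Add(q, Function('R')(Mul(Mul(-6, -6), -3))), -1) = Pow(Add(Rational(50231789, 65492111), Mul(-31, Mul(Mul(-6, -6), -3))), -1) = Pow(Add(Rational(50231789, 65492111), Mul(-31, Mul(36, -3))), -1) = Pow(Add(Rational(50231789, 65492111), Mul(-31, -108)), -1) = Pow(Add(Rational(50231789, 65492111), 3348), -1) = Pow(Rational(219317819417, 65492111), -1) = Rational(65492111, 219317819417)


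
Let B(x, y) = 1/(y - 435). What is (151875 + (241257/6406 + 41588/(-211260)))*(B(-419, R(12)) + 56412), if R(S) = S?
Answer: 245289788761087336465/28622962494 ≈ 8.5697e+9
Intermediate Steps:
B(x, y) = 1/(-435 + y)
(151875 + (241257/6406 + 41588/(-211260)))*(B(-419, R(12)) + 56412) = (151875 + (241257/6406 + 41588/(-211260)))*(1/(-435 + 12) + 56412) = (151875 + (241257*(1/6406) + 41588*(-1/211260)))*(1/(-423) + 56412) = (151875 + (241257/6406 - 10397/52815))*(-1/423 + 56412) = (151875 + 12675385273/338332890)*(23862275/423) = (51396983054023/338332890)*(23862275/423) = 245289788761087336465/28622962494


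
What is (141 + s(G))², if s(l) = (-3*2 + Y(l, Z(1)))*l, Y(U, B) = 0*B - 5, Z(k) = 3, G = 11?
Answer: 400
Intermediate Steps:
Y(U, B) = -5 (Y(U, B) = 0 - 5 = -5)
s(l) = -11*l (s(l) = (-3*2 - 5)*l = (-6 - 5)*l = -11*l)
(141 + s(G))² = (141 - 11*11)² = (141 - 121)² = 20² = 400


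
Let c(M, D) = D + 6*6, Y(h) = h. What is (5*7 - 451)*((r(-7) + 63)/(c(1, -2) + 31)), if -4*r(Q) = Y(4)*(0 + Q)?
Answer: -448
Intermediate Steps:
c(M, D) = 36 + D (c(M, D) = D + 36 = 36 + D)
r(Q) = -Q (r(Q) = -(0 + Q) = -Q)
(5*7 - 451)*((r(-7) + 63)/(c(1, -2) + 31)) = (5*7 - 451)*((-1*(-7) + 63)/((36 - 2) + 31)) = (35 - 451)*((7 + 63)/(34 + 31)) = -29120/65 = -416*14/13 = -448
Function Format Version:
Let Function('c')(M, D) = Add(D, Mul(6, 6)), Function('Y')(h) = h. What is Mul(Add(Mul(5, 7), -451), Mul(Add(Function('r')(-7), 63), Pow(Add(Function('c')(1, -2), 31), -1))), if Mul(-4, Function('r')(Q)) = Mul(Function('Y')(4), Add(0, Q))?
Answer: -448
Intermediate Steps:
Function('c')(M, D) = Add(36, D) (Function('c')(M, D) = Add(D, 36) = Add(36, D))
Function('r')(Q) = Mul(-1, Q) (Function('r')(Q) = Mul(Rational(-1, 4), Mul(4, Add(0, Q))) = Mul(Rational(-1, 4), Mul(4, Q)) = Mul(-1, Q))
Mul(Add(Mul(5, 7), -451), Mul(Add(Function('r')(-7), 63), Pow(Add(Function('c')(1, -2), 31), -1))) = Mul(Add(Mul(5, 7), -451), Mul(Add(Mul(-1, -7), 63), Pow(Add(Add(36, -2), 31), -1))) = Mul(Add(35, -451), Mul(Add(7, 63), Pow(Add(34, 31), -1))) = Mul(-416, Mul(70, Pow(65, -1))) = Mul(-416, Mul(70, Rational(1, 65))) = Mul(-416, Rational(14, 13)) = -448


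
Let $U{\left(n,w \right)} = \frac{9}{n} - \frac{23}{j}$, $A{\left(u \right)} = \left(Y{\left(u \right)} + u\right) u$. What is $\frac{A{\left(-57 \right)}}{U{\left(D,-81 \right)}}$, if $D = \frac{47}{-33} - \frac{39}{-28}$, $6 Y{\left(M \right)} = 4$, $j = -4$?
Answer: $- \frac{372476}{32597} \approx -11.427$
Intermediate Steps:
$Y{\left(M \right)} = \frac{2}{3}$ ($Y{\left(M \right)} = \frac{1}{6} \cdot 4 = \frac{2}{3}$)
$A{\left(u \right)} = u \left(\frac{2}{3} + u\right)$ ($A{\left(u \right)} = \left(\frac{2}{3} + u\right) u = u \left(\frac{2}{3} + u\right)$)
$D = - \frac{29}{924}$ ($D = 47 \left(- \frac{1}{33}\right) - - \frac{39}{28} = - \frac{47}{33} + \frac{39}{28} = - \frac{29}{924} \approx -0.031385$)
$U{\left(n,w \right)} = \frac{23}{4} + \frac{9}{n}$ ($U{\left(n,w \right)} = \frac{9}{n} - \frac{23}{-4} = \frac{9}{n} - - \frac{23}{4} = \frac{9}{n} + \frac{23}{4} = \frac{23}{4} + \frac{9}{n}$)
$\frac{A{\left(-57 \right)}}{U{\left(D,-81 \right)}} = \frac{\frac{1}{3} \left(-57\right) \left(2 + 3 \left(-57\right)\right)}{\frac{23}{4} + \frac{9}{- \frac{29}{924}}} = \frac{\frac{1}{3} \left(-57\right) \left(2 - 171\right)}{\frac{23}{4} + 9 \left(- \frac{924}{29}\right)} = \frac{\frac{1}{3} \left(-57\right) \left(-169\right)}{\frac{23}{4} - \frac{8316}{29}} = \frac{3211}{- \frac{32597}{116}} = 3211 \left(- \frac{116}{32597}\right) = - \frac{372476}{32597}$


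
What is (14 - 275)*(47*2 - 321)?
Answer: 59247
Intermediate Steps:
(14 - 275)*(47*2 - 321) = -261*(94 - 321) = -261*(-227) = 59247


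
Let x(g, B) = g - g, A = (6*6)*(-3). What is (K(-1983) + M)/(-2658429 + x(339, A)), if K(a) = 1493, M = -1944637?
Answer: 1943144/2658429 ≈ 0.73094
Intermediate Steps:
A = -108 (A = 36*(-3) = -108)
x(g, B) = 0
(K(-1983) + M)/(-2658429 + x(339, A)) = (1493 - 1944637)/(-2658429 + 0) = -1943144/(-2658429) = -1943144*(-1/2658429) = 1943144/2658429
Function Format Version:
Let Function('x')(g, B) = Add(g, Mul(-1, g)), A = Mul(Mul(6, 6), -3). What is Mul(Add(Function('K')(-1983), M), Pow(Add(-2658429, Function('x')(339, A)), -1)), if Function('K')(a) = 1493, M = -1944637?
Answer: Rational(1943144, 2658429) ≈ 0.73094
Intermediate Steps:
A = -108 (A = Mul(36, -3) = -108)
Function('x')(g, B) = 0
Mul(Add(Function('K')(-1983), M), Pow(Add(-2658429, Function('x')(339, A)), -1)) = Mul(Add(1493, -1944637), Pow(Add(-2658429, 0), -1)) = Mul(-1943144, Pow(-2658429, -1)) = Mul(-1943144, Rational(-1, 2658429)) = Rational(1943144, 2658429)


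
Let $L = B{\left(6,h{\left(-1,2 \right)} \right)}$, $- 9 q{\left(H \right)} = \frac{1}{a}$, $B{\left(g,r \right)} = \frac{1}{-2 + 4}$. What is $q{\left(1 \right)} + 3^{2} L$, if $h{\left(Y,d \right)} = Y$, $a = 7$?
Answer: $\frac{565}{126} \approx 4.4841$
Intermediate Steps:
$B{\left(g,r \right)} = \frac{1}{2}$
$q{\left(H \right)} = - \frac{1}{63}$ ($q{\left(H \right)} = - \frac{1}{9 \cdot 7} = \left(- \frac{1}{9}\right) \frac{1}{7} = - \frac{1}{63}$)
$L = \frac{1}{2} \approx 0.5$
$q{\left(1 \right)} + 3^{2} L = - \frac{1}{63} + 3^{2} \cdot \frac{1}{2} = - \frac{1}{63} + 9 \cdot \frac{1}{2} = - \frac{1}{63} + \frac{9}{2} = \frac{565}{126}$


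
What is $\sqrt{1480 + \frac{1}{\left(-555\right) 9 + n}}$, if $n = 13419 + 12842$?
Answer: $\frac{\sqrt{13659577554}}{3038} \approx 38.471$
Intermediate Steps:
$n = 26261$
$\sqrt{1480 + \frac{1}{\left(-555\right) 9 + n}} = \sqrt{1480 + \frac{1}{\left(-555\right) 9 + 26261}} = \sqrt{1480 + \frac{1}{-4995 + 26261}} = \sqrt{1480 + \frac{1}{21266}} = \sqrt{\frac{31473681}{21266}} = \frac{\sqrt{13659577554}}{3038}$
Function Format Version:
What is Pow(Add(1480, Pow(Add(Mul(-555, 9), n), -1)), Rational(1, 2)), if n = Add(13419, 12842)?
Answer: Mul(Rational(1, 3038), Pow(13659577554, Rational(1, 2))) ≈ 38.471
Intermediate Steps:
n = 26261
Pow(Add(1480, Pow(Add(Mul(-555, 9), n), -1)), Rational(1, 2)) = Pow(Add(1480, Pow(Add(Mul(-555, 9), 26261), -1)), Rational(1, 2)) = Pow(Add(1480, Pow(Add(-4995, 26261), -1)), Rational(1, 2)) = Pow(Add(1480, Pow(21266, -1)), Rational(1, 2)) = Pow(Add(1480, Rational(1, 21266)), Rational(1, 2)) = Pow(Rational(31473681, 21266), Rational(1, 2)) = Mul(Rational(1, 3038), Pow(13659577554, Rational(1, 2)))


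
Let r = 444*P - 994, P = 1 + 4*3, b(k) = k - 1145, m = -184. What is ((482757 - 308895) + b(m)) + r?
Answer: 177311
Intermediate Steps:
b(k) = -1145 + k
P = 13 (P = 1 + 12 = 13)
r = 4778 (r = 444*13 - 994 = 5772 - 994 = 4778)
((482757 - 308895) + b(m)) + r = ((482757 - 308895) + (-1145 - 184)) + 4778 = (173862 - 1329) + 4778 = 172533 + 4778 = 177311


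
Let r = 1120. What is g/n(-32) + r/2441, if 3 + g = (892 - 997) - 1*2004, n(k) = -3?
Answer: 1719584/2441 ≈ 704.46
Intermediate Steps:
g = -2112 (g = -3 + ((892 - 997) - 1*2004) = -3 + (-105 - 2004) = -3 - 2109 = -2112)
g/n(-32) + r/2441 = -2112/(-3) + 1120/2441 = -2112*(-⅓) + 1120*(1/2441) = 704 + 1120/2441 = 1719584/2441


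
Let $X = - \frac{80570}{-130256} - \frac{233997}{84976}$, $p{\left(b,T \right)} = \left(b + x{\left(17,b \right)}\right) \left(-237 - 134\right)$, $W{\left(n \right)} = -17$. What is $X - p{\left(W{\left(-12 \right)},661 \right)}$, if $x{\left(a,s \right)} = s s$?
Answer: $\frac{9972628095355}{98827088} \approx 1.0091 \cdot 10^{5}$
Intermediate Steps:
$x{\left(a,s \right)} = s^{2}$
$p{\left(b,T \right)} = - 371 b - 371 b^{2}$ ($p{\left(b,T \right)} = \left(b + b^{2}\right) \left(-237 - 134\right) = \left(b + b^{2}\right) \left(-371\right) = - 371 b - 371 b^{2}$)
$X = - \frac{211008901}{98827088}$ ($X = \left(-80570\right) \left(- \frac{1}{130256}\right) - \frac{233997}{84976} = \frac{5755}{9304} - \frac{233997}{84976} = - \frac{211008901}{98827088} \approx -2.1351$)
$X - p{\left(W{\left(-12 \right)},661 \right)} = - \frac{211008901}{98827088} - 371 \left(-17\right) \left(-1 - -17\right) = - \frac{211008901}{98827088} - 371 \left(-17\right) \left(-1 + 17\right) = - \frac{211008901}{98827088} - 371 \left(-17\right) 16 = - \frac{211008901}{98827088} - -100912 = - \frac{211008901}{98827088} + 100912 = \frac{9972628095355}{98827088}$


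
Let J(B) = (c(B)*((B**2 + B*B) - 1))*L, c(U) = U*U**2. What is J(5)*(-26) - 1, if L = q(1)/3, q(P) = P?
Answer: -159253/3 ≈ -53084.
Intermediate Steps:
c(U) = U**3
L = 1/3 ≈ 0.33333
J(B) = B**3*(-1 + 2*B**2)/3 (J(B) = (B**3*((B**2 + B*B) - 1))*(1/3) = (B**3*((B**2 + B**2) - 1))*(1/3) = (B**3*(2*B**2 - 1))*(1/3) = (B**3*(-1 + 2*B**2))*(1/3) = B**3*(-1 + 2*B**2)/3)
J(5)*(-26) - 1 = ((1/3)*5**3*(-1 + 2*5**2))*(-26) - 1 = ((1/3)*125*(-1 + 2*25))*(-26) - 1 = ((1/3)*125*(-1 + 50))*(-26) - 1 = ((1/3)*125*49)*(-26) - 1 = (6125/3)*(-26) - 1 = -159250/3 - 1 = -159253/3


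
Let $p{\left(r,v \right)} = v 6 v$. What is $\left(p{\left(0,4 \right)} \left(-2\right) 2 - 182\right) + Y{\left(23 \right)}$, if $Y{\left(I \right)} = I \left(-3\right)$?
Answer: $-635$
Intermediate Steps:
$Y{\left(I \right)} = - 3 I$
$p{\left(r,v \right)} = 6 v^{2}$ ($p{\left(r,v \right)} = 6 v v = 6 v^{2}$)
$\left(p{\left(0,4 \right)} \left(-2\right) 2 - 182\right) + Y{\left(23 \right)} = \left(6 \cdot 4^{2} \left(-2\right) 2 - 182\right) - 69 = \left(6 \cdot 16 \left(-2\right) 2 - 182\right) - 69 = \left(96 \left(-2\right) 2 - 182\right) - 69 = \left(\left(-192\right) 2 - 182\right) - 69 = \left(-384 - 182\right) - 69 = -566 - 69 = -635$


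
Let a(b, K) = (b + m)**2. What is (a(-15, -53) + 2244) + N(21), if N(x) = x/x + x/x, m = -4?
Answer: 2607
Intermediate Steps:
a(b, K) = (-4 + b)**2 (a(b, K) = (b - 4)**2 = (-4 + b)**2)
N(x) = 2 (N(x) = 1 + 1 = 2)
(a(-15, -53) + 2244) + N(21) = ((-4 - 15)**2 + 2244) + 2 = ((-19)**2 + 2244) + 2 = (361 + 2244) + 2 = 2605 + 2 = 2607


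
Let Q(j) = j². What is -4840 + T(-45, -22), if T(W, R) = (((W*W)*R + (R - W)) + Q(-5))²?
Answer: 1980423164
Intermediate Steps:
T(W, R) = (25 + R - W + R*W²)² (T(W, R) = (((W*W)*R + (R - W)) + (-5)²)² = ((W²*R + (R - W)) + 25)² = ((R*W² + (R - W)) + 25)² = ((R - W + R*W²) + 25)² = (25 + R - W + R*W²)²)
-4840 + T(-45, -22) = -4840 + (25 - 22 - 1*(-45) - 22*(-45)²)² = -4840 + (25 - 22 + 45 - 22*2025)² = -4840 + (25 - 22 + 45 - 44550)² = -4840 + (-44502)² = -4840 + 1980428004 = 1980423164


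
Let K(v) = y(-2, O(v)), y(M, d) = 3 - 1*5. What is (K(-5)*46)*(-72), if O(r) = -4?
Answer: 6624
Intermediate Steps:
y(M, d) = -2 (y(M, d) = 3 - 5 = -2)
K(v) = -2
(K(-5)*46)*(-72) = -2*46*(-72) = -92*(-72) = 6624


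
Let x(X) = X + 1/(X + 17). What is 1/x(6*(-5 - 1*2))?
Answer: -25/1051 ≈ -0.023787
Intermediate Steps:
x(X) = X + 1/(17 + X)
1/x(6*(-5 - 1*2)) = 1/((1 + (6*(-5 - 1*2))**2 + 17*(6*(-5 - 1*2)))/(17 + 6*(-5 - 1*2))) = 1/((1 + (6*(-5 - 2))**2 + 17*(6*(-5 - 2)))/(17 + 6*(-5 - 2))) = 1/((1 + (6*(-7))**2 + 17*(6*(-7)))/(17 + 6*(-7))) = 1/((1 + (-42)**2 + 17*(-42))/(17 - 42)) = 1/((1 + 1764 - 714)/(-25)) = 1/(-1/25*1051) = 1/(-1051/25) = -25/1051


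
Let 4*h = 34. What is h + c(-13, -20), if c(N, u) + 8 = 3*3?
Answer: 19/2 ≈ 9.5000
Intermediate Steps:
h = 17/2 (h = (¼)*34 = 17/2 ≈ 8.5000)
c(N, u) = 1 (c(N, u) = -8 + 3*3 = -8 + 9 = 1)
h + c(-13, -20) = 17/2 + 1 = 19/2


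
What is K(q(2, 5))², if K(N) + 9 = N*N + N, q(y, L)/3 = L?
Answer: 53361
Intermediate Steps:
q(y, L) = 3*L
K(N) = -9 + N + N² (K(N) = -9 + (N*N + N) = -9 + (N² + N) = -9 + (N + N²) = -9 + N + N²)
K(q(2, 5))² = (-9 + 3*5 + (3*5)²)² = (-9 + 15 + 15²)² = (-9 + 15 + 225)² = 231² = 53361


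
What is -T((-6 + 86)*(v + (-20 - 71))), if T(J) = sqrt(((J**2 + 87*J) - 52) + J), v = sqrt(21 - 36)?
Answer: -2*sqrt(13065427 - 289440*I*sqrt(15)) ≈ -7235.9 + 309.84*I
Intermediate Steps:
v = I*sqrt(15) (v = sqrt(-15) = I*sqrt(15) ≈ 3.873*I)
T(J) = sqrt(-52 + J**2 + 88*J) (T(J) = sqrt((-52 + J**2 + 87*J) + J) = sqrt(-52 + J**2 + 88*J))
-T((-6 + 86)*(v + (-20 - 71))) = -sqrt(-52 + ((-6 + 86)*(I*sqrt(15) + (-20 - 71)))**2 + 88*((-6 + 86)*(I*sqrt(15) + (-20 - 71)))) = -sqrt(-52 + (80*(I*sqrt(15) - 91))**2 + 88*(80*(I*sqrt(15) - 91))) = -sqrt(-52 + (80*(-91 + I*sqrt(15)))**2 + 88*(80*(-91 + I*sqrt(15)))) = -sqrt(-52 + (-7280 + 80*I*sqrt(15))**2 + 88*(-7280 + 80*I*sqrt(15))) = -sqrt(-52 + (-7280 + 80*I*sqrt(15))**2 + (-640640 + 7040*I*sqrt(15))) = -sqrt(-640692 + (-7280 + 80*I*sqrt(15))**2 + 7040*I*sqrt(15))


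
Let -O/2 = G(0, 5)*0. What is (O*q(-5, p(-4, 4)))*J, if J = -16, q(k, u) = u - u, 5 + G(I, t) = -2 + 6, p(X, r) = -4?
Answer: 0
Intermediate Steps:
G(I, t) = -1 (G(I, t) = -5 + (-2 + 6) = -5 + 4 = -1)
q(k, u) = 0
O = 0 (O = -(-2)*0 = -2*0 = 0)
(O*q(-5, p(-4, 4)))*J = (0*0)*(-16) = 0*(-16) = 0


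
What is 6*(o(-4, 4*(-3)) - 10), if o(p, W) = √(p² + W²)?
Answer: -60 + 24*√10 ≈ 15.895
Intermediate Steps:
o(p, W) = √(W² + p²)
6*(o(-4, 4*(-3)) - 10) = 6*(√((4*(-3))² + (-4)²) - 10) = 6*(√((-12)² + 16) - 10) = 6*(√(144 + 16) - 10) = 6*(√160 - 10) = 6*(4*√10 - 10) = 6*(-10 + 4*√10) = -60 + 24*√10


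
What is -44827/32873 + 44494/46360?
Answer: -307764229/761996140 ≈ -0.40389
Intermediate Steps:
-44827/32873 + 44494/46360 = -44827*1/32873 + 44494*(1/46360) = -44827/32873 + 22247/23180 = -307764229/761996140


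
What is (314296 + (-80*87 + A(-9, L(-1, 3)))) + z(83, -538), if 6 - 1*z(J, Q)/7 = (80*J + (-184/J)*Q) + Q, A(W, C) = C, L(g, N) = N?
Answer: 21274417/83 ≈ 2.5632e+5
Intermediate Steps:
z(J, Q) = 42 - 560*J - 7*Q + 1288*Q/J (z(J, Q) = 42 - 7*((80*J + (-184/J)*Q) + Q) = 42 - 7*((80*J - 184*Q/J) + Q) = 42 - 7*(Q + 80*J - 184*Q/J) = 42 + (-560*J - 7*Q + 1288*Q/J) = 42 - 560*J - 7*Q + 1288*Q/J)
(314296 + (-80*87 + A(-9, L(-1, 3)))) + z(83, -538) = (314296 + (-80*87 + 3)) + (42 - 560*83 - 7*(-538) + 1288*(-538)/83) = (314296 + (-6960 + 3)) + (42 - 46480 + 3766 + 1288*(-538)*(1/83)) = (314296 - 6957) + (42 - 46480 + 3766 - 692944/83) = 307339 - 4234720/83 = 21274417/83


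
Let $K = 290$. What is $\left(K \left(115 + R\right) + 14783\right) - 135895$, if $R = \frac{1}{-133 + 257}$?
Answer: $- \frac{5441099}{62} \approx -87760.0$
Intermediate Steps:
$R = \frac{1}{124} \approx 0.0080645$
$\left(K \left(115 + R\right) + 14783\right) - 135895 = \left(290 \left(115 + \frac{1}{124}\right) + 14783\right) - 135895 = \left(290 \cdot \frac{14261}{124} + 14783\right) - 135895 = \left(\frac{2067845}{62} + 14783\right) - 135895 = \frac{2984391}{62} - 135895 = - \frac{5441099}{62}$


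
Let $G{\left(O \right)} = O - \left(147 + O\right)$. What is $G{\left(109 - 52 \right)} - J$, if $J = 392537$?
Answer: $-392684$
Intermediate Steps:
$G{\left(O \right)} = -147$
$G{\left(109 - 52 \right)} - J = -147 - 392537 = -392684$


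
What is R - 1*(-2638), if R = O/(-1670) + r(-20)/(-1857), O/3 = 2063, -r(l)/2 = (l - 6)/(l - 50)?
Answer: 57186132413/21708330 ≈ 2634.3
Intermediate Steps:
r(l) = -2*(-6 + l)/(-50 + l) (r(l) = -2*(l - 6)/(l - 50) = -2*(-6 + l)/(-50 + l))
O = 6189 (O = 3*2063 = 6189)
R = -80442127/21708330 (R = 6189/(-1670) + (2*(6 - 1*(-20))/(-50 - 20))/(-1857) = 6189*(-1/1670) + (2*(6 + 20)/(-70))*(-1/1857) = -6189/1670 + (2*(-1/70)*26)*(-1/1857) = -6189/1670 - 26/35*(-1/1857) = -6189/1670 + 26/64995 = -80442127/21708330 ≈ -3.7056)
R - 1*(-2638) = -80442127/21708330 - 1*(-2638) = -80442127/21708330 + 2638 = 57186132413/21708330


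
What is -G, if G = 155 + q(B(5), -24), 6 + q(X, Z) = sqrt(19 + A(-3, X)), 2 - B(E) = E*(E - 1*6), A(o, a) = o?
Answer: -153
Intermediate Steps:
B(E) = 2 - E*(-6 + E) (B(E) = 2 - E*(E - 1*6) = 2 - E*(E - 6) = 2 - E*(-6 + E))
q(X, Z) = -2 (q(X, Z) = -6 + sqrt(19 - 3) = -6 + sqrt(16) = -6 + 4 = -2)
G = 153 (G = 155 - 2 = 153)
-G = -1*153 = -153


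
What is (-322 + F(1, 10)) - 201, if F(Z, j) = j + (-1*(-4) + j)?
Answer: -499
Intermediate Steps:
F(Z, j) = 4 + 2*j (F(Z, j) = j + (4 + j) = 4 + 2*j)
(-322 + F(1, 10)) - 201 = (-322 + (4 + 2*10)) - 201 = (-322 + (4 + 20)) - 201 = (-322 + 24) - 201 = -298 - 201 = -499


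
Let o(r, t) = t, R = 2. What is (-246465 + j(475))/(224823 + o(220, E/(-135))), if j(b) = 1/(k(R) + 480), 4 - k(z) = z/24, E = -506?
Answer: -193215002805/176251805077 ≈ -1.0962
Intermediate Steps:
k(z) = 4 - z/24
j(b) = 12/5807 (j(b) = 1/((4 - 1/24*2) + 480) = 1/((4 - 1/12) + 480) = 1/(47/12 + 480) = 1/(5807/12) = 12/5807)
(-246465 + j(475))/(224823 + o(220, E/(-135))) = (-246465 + 12/5807)/(224823 - 506/(-135)) = -1431222243/(5807*(224823 - 506*(-1/135))) = -1431222243/(5807*(224823 + 506/135)) = -1431222243/(5807*30351611/135) = -1431222243/5807*135/30351611 = -193215002805/176251805077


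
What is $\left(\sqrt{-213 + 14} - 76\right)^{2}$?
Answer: $\left(76 - i \sqrt{199}\right)^{2} \approx 5577.0 - 2144.2 i$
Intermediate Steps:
$\left(\sqrt{-213 + 14} - 76\right)^{2} = \left(\sqrt{-199} + \left(-200 + 124\right)\right)^{2} = \left(i \sqrt{199} - 76\right)^{2} = \left(-76 + i \sqrt{199}\right)^{2}$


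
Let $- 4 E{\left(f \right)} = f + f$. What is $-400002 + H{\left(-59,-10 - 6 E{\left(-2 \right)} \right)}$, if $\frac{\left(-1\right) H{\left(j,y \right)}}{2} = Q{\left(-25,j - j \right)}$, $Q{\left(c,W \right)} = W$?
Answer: $-400002$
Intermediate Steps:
$E{\left(f \right)} = - \frac{f}{2}$ ($E{\left(f \right)} = - \frac{f + f}{4} = - \frac{2 f}{4} = - \frac{f}{2}$)
$H{\left(j,y \right)} = 0$ ($H{\left(j,y \right)} = - 2 \left(j - j\right) = \left(-2\right) 0 = 0$)
$-400002 + H{\left(-59,-10 - 6 E{\left(-2 \right)} \right)} = -400002 + 0 = -400002$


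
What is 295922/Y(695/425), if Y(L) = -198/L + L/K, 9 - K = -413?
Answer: -1475446377460/603672779 ≈ -2444.1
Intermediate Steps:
K = 422 (K = 9 - 1*(-413) = 9 + 413 = 422)
Y(L) = -198/L + L/422
295922/Y(695/425) = 295922/(-198/(695/425) + (695/425)/422) = 295922/(-198/(695*(1/425)) + (695*(1/425))/422) = 295922/(-198/139/85 + (1/422)*(139/85)) = 295922/(-198*85/139 + 139/35870) = 295922/(-16830/139 + 139/35870) = 295922/(-603672779/4985930) = 295922*(-4985930/603672779) = -1475446377460/603672779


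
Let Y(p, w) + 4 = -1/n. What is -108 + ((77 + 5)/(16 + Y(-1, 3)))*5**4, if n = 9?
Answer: 449694/107 ≈ 4202.8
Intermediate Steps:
Y(p, w) = -37/9 (Y(p, w) = -4 - 1/9 = -37/9)
-108 + ((77 + 5)/(16 + Y(-1, 3)))*5**4 = -108 + ((77 + 5)/(16 - 37/9))*5**4 = -108 + (82/(107/9))*625 = -108 + (82*(9/107))*625 = -108 + (738/107)*625 = -108 + 461250/107 = 449694/107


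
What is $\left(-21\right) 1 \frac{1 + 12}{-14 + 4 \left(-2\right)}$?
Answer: $\frac{273}{22} \approx 12.409$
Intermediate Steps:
$\left(-21\right) 1 \frac{1 + 12}{-14 + 4 \left(-2\right)} = - 21 \frac{13}{-14 - 8} = - 21 \frac{13}{-22} = - 21 \cdot 13 \left(- \frac{1}{22}\right) = \left(-21\right) \left(- \frac{13}{22}\right) = \frac{273}{22}$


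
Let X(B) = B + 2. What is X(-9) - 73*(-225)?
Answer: 16418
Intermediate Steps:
X(B) = 2 + B
X(-9) - 73*(-225) = (2 - 9) - 73*(-225) = -7 + 16425 = 16418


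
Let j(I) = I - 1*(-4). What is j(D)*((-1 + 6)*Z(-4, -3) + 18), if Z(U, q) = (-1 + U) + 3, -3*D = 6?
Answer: 16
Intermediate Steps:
D = -2 (D = -1/3*6 = -2)
Z(U, q) = 2 + U
j(I) = 4 + I (j(I) = I + 4 = 4 + I)
j(D)*((-1 + 6)*Z(-4, -3) + 18) = (4 - 2)*((-1 + 6)*(2 - 4) + 18) = 2*(5*(-2) + 18) = 2*(-10 + 18) = 2*8 = 16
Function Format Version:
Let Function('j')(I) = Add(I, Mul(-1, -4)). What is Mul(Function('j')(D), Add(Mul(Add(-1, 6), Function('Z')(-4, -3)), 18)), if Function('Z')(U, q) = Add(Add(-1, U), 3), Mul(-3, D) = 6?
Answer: 16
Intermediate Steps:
D = -2 (D = Mul(Rational(-1, 3), 6) = -2)
Function('Z')(U, q) = Add(2, U)
Function('j')(I) = Add(4, I) (Function('j')(I) = Add(I, 4) = Add(4, I))
Mul(Function('j')(D), Add(Mul(Add(-1, 6), Function('Z')(-4, -3)), 18)) = Mul(Add(4, -2), Add(Mul(Add(-1, 6), Add(2, -4)), 18)) = Mul(2, Add(Mul(5, -2), 18)) = Mul(2, Add(-10, 18)) = Mul(2, 8) = 16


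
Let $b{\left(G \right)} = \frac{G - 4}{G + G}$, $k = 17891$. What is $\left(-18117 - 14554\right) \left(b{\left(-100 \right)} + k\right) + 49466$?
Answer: $- \frac{14612109598}{25} \approx -5.8448 \cdot 10^{8}$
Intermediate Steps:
$b{\left(G \right)} = \frac{-4 + G}{2 G}$
$\left(-18117 - 14554\right) \left(b{\left(-100 \right)} + k\right) + 49466 = \left(-18117 - 14554\right) \left(\frac{-4 - 100}{2 \left(-100\right)} + 17891\right) + 49466 = - 32671 \left(\frac{1}{2} \left(- \frac{1}{100}\right) \left(-104\right) + 17891\right) + 49466 = - 32671 \left(\frac{13}{25} + 17891\right) + 49466 = \left(-32671\right) \frac{447288}{25} + 49466 = - \frac{14613346248}{25} + 49466 = - \frac{14612109598}{25}$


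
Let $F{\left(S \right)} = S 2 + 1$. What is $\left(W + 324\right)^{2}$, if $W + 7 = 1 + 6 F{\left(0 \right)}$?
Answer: $104976$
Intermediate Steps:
$F{\left(S \right)} = 1 + 2 S$ ($F{\left(S \right)} = 2 S + 1 = 1 + 2 S$)
$W = 0$ ($W = -7 + \left(1 + 6 \left(1 + 2 \cdot 0\right)\right) = -7 + \left(1 + 6 \left(1 + 0\right)\right) = -7 + \left(1 + 6 \cdot 1\right) = -7 + \left(1 + 6\right) = -7 + 7 = 0$)
$\left(W + 324\right)^{2} = \left(0 + 324\right)^{2} = 324^{2} = 104976$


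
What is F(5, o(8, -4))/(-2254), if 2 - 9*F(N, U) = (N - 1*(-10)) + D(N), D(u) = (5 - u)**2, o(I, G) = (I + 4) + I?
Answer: 13/20286 ≈ 0.00064084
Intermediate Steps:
o(I, G) = 4 + 2*I (o(I, G) = (4 + I) + I = 4 + 2*I)
F(N, U) = -8/9 - N/9 - (-5 + N)**2/9 (F(N, U) = 2/9 - ((N - 1*(-10)) + (-5 + N)**2)/9 = 2/9 - ((N + 10) + (-5 + N)**2)/9 = 2/9 - ((10 + N) + (-5 + N)**2)/9 = 2/9 - (10 + N + (-5 + N)**2)/9 = 2/9 + (-10/9 - N/9 - (-5 + N)**2/9) = -8/9 - N/9 - (-5 + N)**2/9)
F(5, o(8, -4))/(-2254) = (-11/3 + 5 - 1/9*5**2)/(-2254) = (-11/3 + 5 - 1/9*25)*(-1/2254) = (-11/3 + 5 - 25/9)*(-1/2254) = -13/9*(-1/2254) = 13/20286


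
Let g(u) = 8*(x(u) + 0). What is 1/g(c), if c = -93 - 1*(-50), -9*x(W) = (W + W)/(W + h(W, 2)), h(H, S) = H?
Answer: -9/8 ≈ -1.1250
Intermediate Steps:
x(W) = -⅑ (x(W) = -(W + W)/(9*(W + W)) = -2*W/(9*(2*W)) = -2*W*1/(2*W)/9 = -⅑*1 = -⅑)
c = -43 (c = -93 + 50 = -43)
g(u) = -8/9 (g(u) = 8*(-⅑ + 0) = 8*(-⅑) = -8/9)
1/g(c) = 1/(-8/9) = -9/8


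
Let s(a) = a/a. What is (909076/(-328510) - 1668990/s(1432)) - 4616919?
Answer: -147498919619/23465 ≈ -6.2859e+6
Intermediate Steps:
s(a) = 1
(909076/(-328510) - 1668990/s(1432)) - 4616919 = (909076/(-328510) - 1668990/1) - 4616919 = (909076*(-1/328510) - 1668990*1) - 4616919 = (-64934/23465 - 1668990) - 4616919 = -39162915284/23465 - 4616919 = -147498919619/23465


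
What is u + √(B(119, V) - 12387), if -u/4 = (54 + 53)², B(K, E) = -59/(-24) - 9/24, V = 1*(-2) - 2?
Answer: -45796 + I*√445857/6 ≈ -45796.0 + 111.29*I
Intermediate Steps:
V = -4 (V = -2 - 2 = -4)
B(K, E) = 25/12 (B(K, E) = -59*(-1/24) - 9*1/24 = 59/24 - 3/8 = 25/12)
u = -45796 (u = -4*(54 + 53)² = -4*107² = -4*11449 = -45796)
u + √(B(119, V) - 12387) = -45796 + √(25/12 - 12387) = -45796 + √(-148619/12) = -45796 + I*√445857/6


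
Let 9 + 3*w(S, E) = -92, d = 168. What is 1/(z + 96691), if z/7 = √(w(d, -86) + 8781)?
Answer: 41439/4006594655 - √78726/4006594655 ≈ 1.0273e-5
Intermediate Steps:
w(S, E) = -101/3 (w(S, E) = -3 + (⅓)*(-92) = -3 - 92/3 = -101/3)
z = 7*√78726/3 (z = 7*√(-101/3 + 8781) = 7*√(26242/3) = 7*(√78726/3) = 7*√78726/3 ≈ 654.69)
1/(z + 96691) = 1/(7*√78726/3 + 96691) = 1/(96691 + 7*√78726/3)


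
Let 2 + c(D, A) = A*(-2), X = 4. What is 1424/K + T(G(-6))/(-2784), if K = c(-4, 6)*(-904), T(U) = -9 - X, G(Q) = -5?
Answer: 258059/2202144 ≈ 0.11719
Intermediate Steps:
c(D, A) = -2 - 2*A (c(D, A) = -2 + A*(-2) = -2 - 2*A)
T(U) = -13 (T(U) = -9 - 1*4 = -9 - 4 = -13)
K = 12656 (K = (-2 - 2*6)*(-904) = (-2 - 12)*(-904) = -14*(-904) = 12656)
1424/K + T(G(-6))/(-2784) = 1424/12656 - 13/(-2784) = 1424*(1/12656) - 13*(-1/2784) = 89/791 + 13/2784 = 258059/2202144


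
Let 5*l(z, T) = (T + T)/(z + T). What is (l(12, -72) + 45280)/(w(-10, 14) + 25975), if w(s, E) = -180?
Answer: 161716/92125 ≈ 1.7554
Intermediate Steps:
l(z, T) = 2*T/(5*(T + z)) (l(z, T) = ((T + T)/(z + T))/5 = ((2*T)/(T + z))/5 = (2*T/(T + z))/5 = 2*T/(5*(T + z)))
(l(12, -72) + 45280)/(w(-10, 14) + 25975) = ((⅖)*(-72)/(-72 + 12) + 45280)/(-180 + 25975) = ((⅖)*(-72)/(-60) + 45280)/25795 = ((⅖)*(-72)*(-1/60) + 45280)*(1/25795) = (12/25 + 45280)*(1/25795) = (1132012/25)*(1/25795) = 161716/92125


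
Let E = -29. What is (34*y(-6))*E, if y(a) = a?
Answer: 5916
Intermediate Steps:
(34*y(-6))*E = (34*(-6))*(-29) = -204*(-29) = 5916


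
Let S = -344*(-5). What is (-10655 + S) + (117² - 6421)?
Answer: -1667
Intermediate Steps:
S = 1720
(-10655 + S) + (117² - 6421) = (-10655 + 1720) + (117² - 6421) = -8935 + (13689 - 6421) = -8935 + 7268 = -1667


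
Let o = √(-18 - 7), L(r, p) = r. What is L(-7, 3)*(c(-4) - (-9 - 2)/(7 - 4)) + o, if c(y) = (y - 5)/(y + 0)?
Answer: -497/12 + 5*I ≈ -41.417 + 5.0*I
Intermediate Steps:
c(y) = (-5 + y)/y
o = 5*I (o = √(-25) = 5*I ≈ 5.0*I)
L(-7, 3)*(c(-4) - (-9 - 2)/(7 - 4)) + o = -7*((-5 - 4)/(-4) - (-9 - 2)/(7 - 4)) + 5*I = -7*(-¼*(-9) - (-11)/3) + 5*I = -7*(9/4 - (-11)/3) + 5*I = -7*(9/4 - 1*(-11/3)) + 5*I = -7*(9/4 + 11/3) + 5*I = -7*71/12 + 5*I = -497/12 + 5*I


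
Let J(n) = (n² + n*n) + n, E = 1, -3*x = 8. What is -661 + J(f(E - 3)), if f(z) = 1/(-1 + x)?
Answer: -79996/121 ≈ -661.12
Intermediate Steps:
x = -8/3 (x = -⅓*8 = -8/3 ≈ -2.6667)
f(z) = -3/11 (f(z) = 1/(-1 - 8/3) = 1/(-11/3) = -3/11)
J(n) = n + 2*n² (J(n) = (n² + n²) + n = 2*n² + n = n + 2*n²)
-661 + J(f(E - 3)) = -661 - 3*(1 + 2*(-3/11))/11 = -661 - 3*(1 - 6/11)/11 = -661 - 3/11*5/11 = -661 - 15/121 = -79996/121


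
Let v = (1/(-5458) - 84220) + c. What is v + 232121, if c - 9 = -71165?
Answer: 418874209/5458 ≈ 76745.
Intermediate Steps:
c = -71156 (c = 9 - 71165 = -71156)
v = -848042209/5458 (v = (1/(-5458) - 84220) - 71156 = (-1/5458 - 84220) - 71156 = -459672761/5458 - 71156 = -848042209/5458 ≈ -1.5538e+5)
v + 232121 = -848042209/5458 + 232121 = 418874209/5458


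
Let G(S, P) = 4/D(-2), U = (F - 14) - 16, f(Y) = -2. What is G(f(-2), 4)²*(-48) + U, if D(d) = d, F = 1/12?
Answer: -2663/12 ≈ -221.92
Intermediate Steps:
F = 1/12 ≈ 0.083333
U = -359/12 (U = (1/12 - 14) - 16 = -167/12 - 16 = -359/12 ≈ -29.917)
G(S, P) = -2 (G(S, P) = 4/(-2) = 4*(-½) = -2)
G(f(-2), 4)²*(-48) + U = (-2)²*(-48) - 359/12 = 4*(-48) - 359/12 = -192 - 359/12 = -2663/12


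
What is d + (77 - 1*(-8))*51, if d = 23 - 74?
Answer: 4284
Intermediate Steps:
d = -51
d + (77 - 1*(-8))*51 = -51 + (77 - 1*(-8))*51 = -51 + (77 + 8)*51 = -51 + 85*51 = -51 + 4335 = 4284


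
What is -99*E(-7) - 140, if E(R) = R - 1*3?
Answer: 850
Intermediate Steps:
E(R) = -3 + R (E(R) = R - 3 = -3 + R)
-99*E(-7) - 140 = -99*(-3 - 7) - 140 = -99*(-10) - 140 = 990 - 140 = 850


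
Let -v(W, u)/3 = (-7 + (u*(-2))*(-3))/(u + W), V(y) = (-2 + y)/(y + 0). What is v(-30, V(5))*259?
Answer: -629/7 ≈ -89.857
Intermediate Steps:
V(y) = (-2 + y)/y
v(W, u) = -3*(-7 + 6*u)/(W + u) (v(W, u) = -3*(-7 + (u*(-2))*(-3))/(u + W) = -3*(-7 - 2*u*(-3))/(W + u) = -3*(-7 + 6*u)/(W + u))
v(-30, V(5))*259 = (3*(7 - 6*(-2 + 5)/5)/(-30 + (-2 + 5)/5))*259 = (3*(7 - 6*3/5)/(-30 + (1/5)*3))*259 = (3*(7 - 6*3/5)/(-30 + 3/5))*259 = (3*(7 - 18/5)/(-147/5))*259 = (3*(-5/147)*(17/5))*259 = -17/49*259 = -629/7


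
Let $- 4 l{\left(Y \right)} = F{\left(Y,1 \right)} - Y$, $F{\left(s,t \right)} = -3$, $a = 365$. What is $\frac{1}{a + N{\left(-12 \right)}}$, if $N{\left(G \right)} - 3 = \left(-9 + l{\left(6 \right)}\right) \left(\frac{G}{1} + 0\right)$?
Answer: $\frac{1}{449} \approx 0.0022272$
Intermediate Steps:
$l{\left(Y \right)} = \frac{3}{4} + \frac{Y}{4}$ ($l{\left(Y \right)} = - \frac{-3 - Y}{4} = \frac{3}{4} + \frac{Y}{4}$)
$N{\left(G \right)} = 3 - \frac{27 G}{4}$ ($N{\left(G \right)} = 3 + \left(-9 + \left(\frac{3}{4} + \frac{1}{4} \cdot 6\right)\right) \left(\frac{G}{1} + 0\right) = 3 + \left(-9 + \left(\frac{3}{4} + \frac{3}{2}\right)\right) \left(G 1 + 0\right) = 3 + \left(-9 + \frac{9}{4}\right) \left(G + 0\right) = 3 - \frac{27 G}{4}$)
$\frac{1}{a + N{\left(-12 \right)}} = \frac{1}{365 + \left(3 - -81\right)} = \frac{1}{365 + \left(3 + 81\right)} = \frac{1}{365 + 84} = \frac{1}{449}$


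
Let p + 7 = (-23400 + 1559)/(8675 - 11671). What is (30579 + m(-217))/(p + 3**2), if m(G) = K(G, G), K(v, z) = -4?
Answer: 91602700/27833 ≈ 3291.2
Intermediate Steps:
m(G) = -4
p = 869/2996 (p = -7 + (-23400 + 1559)/(8675 - 11671) = -7 - 21841/(-2996) = -7 - 21841*(-1/2996) = -7 + 21841/2996 = 869/2996 ≈ 0.29005)
(30579 + m(-217))/(p + 3**2) = (30579 - 4)/(869/2996 + 3**2) = 30575/(869/2996 + 9) = 30575/(27833/2996) = 30575*(2996/27833) = 91602700/27833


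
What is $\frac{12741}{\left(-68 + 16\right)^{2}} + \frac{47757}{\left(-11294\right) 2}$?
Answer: $\frac{39664695}{15269488} \approx 2.5976$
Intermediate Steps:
$\frac{12741}{\left(-68 + 16\right)^{2}} + \frac{47757}{\left(-11294\right) 2} = \frac{12741}{\left(-52\right)^{2}} + \frac{47757}{-22588} = \frac{12741}{2704} + 47757 \left(- \frac{1}{22588}\right) = 12741 \cdot \frac{1}{2704} - \frac{47757}{22588} = \frac{12741}{2704} - \frac{47757}{22588} = \frac{39664695}{15269488}$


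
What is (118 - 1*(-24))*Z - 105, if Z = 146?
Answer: 20627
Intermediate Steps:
(118 - 1*(-24))*Z - 105 = (118 - 1*(-24))*146 - 105 = (118 + 24)*146 - 105 = 142*146 - 105 = 20732 - 105 = 20627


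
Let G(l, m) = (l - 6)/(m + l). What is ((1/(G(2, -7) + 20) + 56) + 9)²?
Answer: 45765225/10816 ≈ 4231.3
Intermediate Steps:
G(l, m) = (-6 + l)/(l + m)
((1/(G(2, -7) + 20) + 56) + 9)² = ((1/((-6 + 2)/(2 - 7) + 20) + 56) + 9)² = ((1/(-4/(-5) + 20) + 56) + 9)² = ((1/(-⅕*(-4) + 20) + 56) + 9)² = ((1/(⅘ + 20) + 56) + 9)² = ((1/(104/5) + 56) + 9)² = ((5/104 + 56) + 9)² = (5829/104 + 9)² = (6765/104)² = 45765225/10816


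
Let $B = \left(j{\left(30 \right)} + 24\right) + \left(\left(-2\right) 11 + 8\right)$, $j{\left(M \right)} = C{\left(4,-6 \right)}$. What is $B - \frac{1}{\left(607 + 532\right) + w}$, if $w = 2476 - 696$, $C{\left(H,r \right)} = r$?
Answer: $\frac{11675}{2919} \approx 3.9997$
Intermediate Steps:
$j{\left(M \right)} = -6$
$w = 1780$ ($w = 2476 - 696 = 1780$)
$B = 4$ ($B = \left(-6 + 24\right) + \left(\left(-2\right) 11 + 8\right) = 18 + \left(-22 + 8\right) = 18 - 14 = 4$)
$B - \frac{1}{\left(607 + 532\right) + w} = 4 - \frac{1}{\left(607 + 532\right) + 1780} = 4 - \frac{1}{1139 + 1780} = 4 - \frac{1}{2919} = \frac{11675}{2919}$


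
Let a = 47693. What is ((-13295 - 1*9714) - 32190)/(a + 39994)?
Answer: -55199/87687 ≈ -0.62950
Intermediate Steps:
((-13295 - 1*9714) - 32190)/(a + 39994) = ((-13295 - 1*9714) - 32190)/(47693 + 39994) = ((-13295 - 9714) - 32190)/87687 = (-23009 - 32190)*(1/87687) = -55199*1/87687 = -55199/87687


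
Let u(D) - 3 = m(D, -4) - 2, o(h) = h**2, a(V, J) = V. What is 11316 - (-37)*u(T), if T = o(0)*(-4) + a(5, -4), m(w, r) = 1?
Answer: 11390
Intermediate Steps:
T = 5 (T = 0**2*(-4) + 5 = 0*(-4) + 5 = 0 + 5 = 5)
u(D) = 2 (u(D) = 3 + (1 - 2) = 3 - 1 = 2)
11316 - (-37)*u(T) = 11316 - (-37)*2 = 11316 - 1*(-74) = 11316 + 74 = 11390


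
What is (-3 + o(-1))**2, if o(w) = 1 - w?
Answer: 1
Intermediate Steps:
(-3 + o(-1))**2 = (-3 + (1 - 1*(-1)))**2 = (-3 + (1 + 1))**2 = (-3 + 2)**2 = (-1)**2 = 1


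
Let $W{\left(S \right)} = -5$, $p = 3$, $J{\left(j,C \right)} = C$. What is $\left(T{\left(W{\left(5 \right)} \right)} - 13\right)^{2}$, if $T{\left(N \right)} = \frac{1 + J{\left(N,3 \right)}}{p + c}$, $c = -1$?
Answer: $121$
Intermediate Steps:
$T{\left(N \right)} = 2$ ($T{\left(N \right)} = \frac{1 + 3}{3 - 1} = \frac{4}{2} = 4 \cdot \frac{1}{2} = 2$)
$\left(T{\left(W{\left(5 \right)} \right)} - 13\right)^{2} = \left(2 - 13\right)^{2} = \left(-11\right)^{2} = 121$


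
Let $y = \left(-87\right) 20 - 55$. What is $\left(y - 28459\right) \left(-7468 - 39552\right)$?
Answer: $1422543080$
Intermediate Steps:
$y = -1795$ ($y = -1740 - 55 = -1795$)
$\left(y - 28459\right) \left(-7468 - 39552\right) = \left(-1795 - 28459\right) \left(-7468 - 39552\right) = \left(-1795 - 28459\right) \left(-47020\right) = \left(-30254\right) \left(-47020\right) = 1422543080$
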